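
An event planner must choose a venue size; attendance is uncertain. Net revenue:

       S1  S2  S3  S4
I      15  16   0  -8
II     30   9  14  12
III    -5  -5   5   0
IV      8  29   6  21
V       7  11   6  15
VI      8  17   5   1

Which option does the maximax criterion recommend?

Row maxima: I=16, II=30, III=5, IV=29, V=15, VI=17
Best best-case = 30 → II.

II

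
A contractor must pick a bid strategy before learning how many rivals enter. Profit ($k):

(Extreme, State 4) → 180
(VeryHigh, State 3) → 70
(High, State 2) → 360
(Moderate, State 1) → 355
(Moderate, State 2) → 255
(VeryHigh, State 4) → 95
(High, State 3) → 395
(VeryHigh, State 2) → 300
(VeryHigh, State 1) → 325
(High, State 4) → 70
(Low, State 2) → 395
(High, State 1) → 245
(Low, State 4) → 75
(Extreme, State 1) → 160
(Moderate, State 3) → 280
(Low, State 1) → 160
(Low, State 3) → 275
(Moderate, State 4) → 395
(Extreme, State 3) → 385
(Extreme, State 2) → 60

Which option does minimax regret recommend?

Column bests: State 1=355, State 2=395, State 3=395, State 4=395.
Low regrets: 195, 0, 120, 320 → max 320
Moderate regrets: 0, 140, 115, 0 → max 140
High regrets: 110, 35, 0, 325 → max 325
VeryHigh regrets: 30, 95, 325, 300 → max 325
Extreme regrets: 195, 335, 10, 215 → max 335
Smallest max regret = 140 → Moderate.

Moderate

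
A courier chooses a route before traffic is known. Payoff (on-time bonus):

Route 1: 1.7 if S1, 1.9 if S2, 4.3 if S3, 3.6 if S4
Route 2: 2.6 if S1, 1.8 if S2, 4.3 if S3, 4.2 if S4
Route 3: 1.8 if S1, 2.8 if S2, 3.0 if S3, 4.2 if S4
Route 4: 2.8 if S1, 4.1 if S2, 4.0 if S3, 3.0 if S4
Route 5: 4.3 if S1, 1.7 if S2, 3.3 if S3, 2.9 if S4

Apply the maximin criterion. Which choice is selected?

Row minima: Route 1=1.7, Route 2=1.8, Route 3=1.8, Route 4=2.8, Route 5=1.7
Best worst-case = 2.8 → Route 4.

Route 4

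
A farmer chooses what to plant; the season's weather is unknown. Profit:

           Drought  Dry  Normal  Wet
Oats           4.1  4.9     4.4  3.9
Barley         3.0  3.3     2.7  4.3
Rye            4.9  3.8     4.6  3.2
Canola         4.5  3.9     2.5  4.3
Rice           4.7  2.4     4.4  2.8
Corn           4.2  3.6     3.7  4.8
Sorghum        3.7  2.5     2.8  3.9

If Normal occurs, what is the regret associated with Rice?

Best payoff under Normal is 4.6.
Regret = 4.6 − 4.4 = 0.2.

0.2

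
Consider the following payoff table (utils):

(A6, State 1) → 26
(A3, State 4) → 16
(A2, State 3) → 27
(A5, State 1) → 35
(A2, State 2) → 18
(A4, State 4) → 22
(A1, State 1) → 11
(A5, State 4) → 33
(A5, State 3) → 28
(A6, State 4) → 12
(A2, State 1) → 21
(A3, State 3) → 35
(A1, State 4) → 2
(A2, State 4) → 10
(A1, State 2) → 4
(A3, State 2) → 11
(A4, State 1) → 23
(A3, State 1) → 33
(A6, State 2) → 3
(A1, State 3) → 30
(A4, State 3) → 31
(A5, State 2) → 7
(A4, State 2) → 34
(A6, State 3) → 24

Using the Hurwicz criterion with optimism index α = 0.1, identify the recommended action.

A1: 0.1·30 + 0.9·2 = 4.8
A2: 0.1·27 + 0.9·10 = 11.7
A3: 0.1·35 + 0.9·11 = 13.4
A4: 0.1·34 + 0.9·22 = 23.2
A5: 0.1·35 + 0.9·7 = 9.8
A6: 0.1·26 + 0.9·3 = 5.3
Highest Hurwicz score = 23.2 → A4.

A4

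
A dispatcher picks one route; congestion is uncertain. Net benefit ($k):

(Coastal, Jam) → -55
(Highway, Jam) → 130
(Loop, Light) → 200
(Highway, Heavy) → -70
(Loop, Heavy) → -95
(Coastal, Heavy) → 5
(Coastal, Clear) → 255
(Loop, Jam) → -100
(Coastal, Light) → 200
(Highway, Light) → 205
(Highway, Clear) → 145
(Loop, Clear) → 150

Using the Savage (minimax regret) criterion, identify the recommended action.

Highway

Column bests: Clear=255, Light=205, Heavy=5, Jam=130.
Coastal regrets: 0, 5, 0, 185 → max 185
Loop regrets: 105, 5, 100, 230 → max 230
Highway regrets: 110, 0, 75, 0 → max 110
Smallest max regret = 110 → Highway.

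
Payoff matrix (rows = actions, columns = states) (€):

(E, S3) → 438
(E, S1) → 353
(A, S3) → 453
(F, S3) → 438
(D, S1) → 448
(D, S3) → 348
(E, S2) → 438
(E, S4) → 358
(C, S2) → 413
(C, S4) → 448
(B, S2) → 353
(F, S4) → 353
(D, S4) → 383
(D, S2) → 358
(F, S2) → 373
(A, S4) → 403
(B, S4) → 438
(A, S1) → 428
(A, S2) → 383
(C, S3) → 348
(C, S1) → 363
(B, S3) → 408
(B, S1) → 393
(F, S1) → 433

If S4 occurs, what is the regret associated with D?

65

Best payoff under S4 is 448.
Regret = 448 − 383 = 65.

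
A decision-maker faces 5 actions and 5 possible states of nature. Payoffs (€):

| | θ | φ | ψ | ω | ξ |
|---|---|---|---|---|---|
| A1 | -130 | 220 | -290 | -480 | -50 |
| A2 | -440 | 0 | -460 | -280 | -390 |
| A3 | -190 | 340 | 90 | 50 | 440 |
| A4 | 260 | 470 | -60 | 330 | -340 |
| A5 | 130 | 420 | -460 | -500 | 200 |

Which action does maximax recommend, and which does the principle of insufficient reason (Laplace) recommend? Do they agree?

Row maxima: A1=220, A2=0, A3=440, A4=470, A5=420
Best best-case = 470 → A4.
Row averages: A1=-146, A2=-314, A3=146, A4=132, A5=-42
Highest average = 146 → A3.

maximax → A4; laplace → A3 (disagree)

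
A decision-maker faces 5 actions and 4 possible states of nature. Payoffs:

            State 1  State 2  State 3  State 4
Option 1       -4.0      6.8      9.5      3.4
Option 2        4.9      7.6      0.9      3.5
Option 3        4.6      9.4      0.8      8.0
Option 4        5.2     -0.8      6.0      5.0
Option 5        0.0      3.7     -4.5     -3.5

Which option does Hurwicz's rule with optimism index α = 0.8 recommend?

Option 3

Option 1: 0.8·9.5 + 0.2·(-4.0) = 6.8
Option 2: 0.8·7.6 + 0.2·0.9 = 6.26
Option 3: 0.8·9.4 + 0.2·0.8 = 7.68
Option 4: 0.8·6.0 + 0.2·(-0.8) = 4.64
Option 5: 0.8·3.7 + 0.2·(-4.5) = 2.06
Highest Hurwicz score = 7.68 → Option 3.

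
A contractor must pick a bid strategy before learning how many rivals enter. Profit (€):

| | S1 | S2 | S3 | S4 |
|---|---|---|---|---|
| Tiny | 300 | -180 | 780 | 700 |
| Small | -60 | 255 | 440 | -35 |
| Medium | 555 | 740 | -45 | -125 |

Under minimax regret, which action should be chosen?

Small

Column bests: S1=555, S2=740, S3=780, S4=700.
Tiny regrets: 255, 920, 0, 0 → max 920
Small regrets: 615, 485, 340, 735 → max 735
Medium regrets: 0, 0, 825, 825 → max 825
Smallest max regret = 735 → Small.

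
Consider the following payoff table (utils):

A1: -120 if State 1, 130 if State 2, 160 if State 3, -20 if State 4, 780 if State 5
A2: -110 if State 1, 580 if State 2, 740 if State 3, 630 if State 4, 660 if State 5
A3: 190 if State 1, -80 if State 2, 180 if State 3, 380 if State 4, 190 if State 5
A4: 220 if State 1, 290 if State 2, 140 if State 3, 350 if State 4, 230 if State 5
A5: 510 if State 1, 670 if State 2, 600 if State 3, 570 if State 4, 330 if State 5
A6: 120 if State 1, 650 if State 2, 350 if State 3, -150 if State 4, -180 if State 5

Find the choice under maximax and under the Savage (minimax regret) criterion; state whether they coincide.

Row maxima: A1=780, A2=740, A3=380, A4=350, A5=670, A6=650
Best best-case = 780 → A1.
Column bests: State 1=510, State 2=670, State 3=740, State 4=630, State 5=780.
A1 regrets: 630, 540, 580, 650, 0 → max 650
A2 regrets: 620, 90, 0, 0, 120 → max 620
A3 regrets: 320, 750, 560, 250, 590 → max 750
A4 regrets: 290, 380, 600, 280, 550 → max 600
A5 regrets: 0, 0, 140, 60, 450 → max 450
A6 regrets: 390, 20, 390, 780, 960 → max 960
Smallest max regret = 450 → A5.

maximax → A1; minimax regret → A5 (disagree)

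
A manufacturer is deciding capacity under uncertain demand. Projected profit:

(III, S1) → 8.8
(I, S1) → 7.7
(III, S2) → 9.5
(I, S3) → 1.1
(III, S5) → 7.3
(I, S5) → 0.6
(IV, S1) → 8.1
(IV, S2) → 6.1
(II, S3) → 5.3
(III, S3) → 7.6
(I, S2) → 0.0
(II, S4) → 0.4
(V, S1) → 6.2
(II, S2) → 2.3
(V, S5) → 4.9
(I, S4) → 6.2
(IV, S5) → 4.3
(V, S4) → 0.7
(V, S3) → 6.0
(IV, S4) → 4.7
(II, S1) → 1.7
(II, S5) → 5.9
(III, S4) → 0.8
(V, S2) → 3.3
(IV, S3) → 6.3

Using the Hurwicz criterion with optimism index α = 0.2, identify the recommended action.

I: 0.2·7.7 + 0.8·0.0 = 1.54
II: 0.2·5.9 + 0.8·0.4 = 1.5
III: 0.2·9.5 + 0.8·0.8 = 2.54
IV: 0.2·8.1 + 0.8·4.3 = 5.06
V: 0.2·6.2 + 0.8·0.7 = 1.8
Highest Hurwicz score = 5.06 → IV.

IV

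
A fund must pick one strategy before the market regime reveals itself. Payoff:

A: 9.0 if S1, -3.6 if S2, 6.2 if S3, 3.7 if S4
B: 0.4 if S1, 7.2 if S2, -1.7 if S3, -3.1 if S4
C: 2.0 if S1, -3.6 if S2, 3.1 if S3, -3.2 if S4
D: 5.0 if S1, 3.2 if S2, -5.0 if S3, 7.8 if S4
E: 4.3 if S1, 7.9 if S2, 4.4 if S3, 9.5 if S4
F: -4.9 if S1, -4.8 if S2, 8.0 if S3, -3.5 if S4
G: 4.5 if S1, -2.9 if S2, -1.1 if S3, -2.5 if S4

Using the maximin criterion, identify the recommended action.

Row minima: A=-3.6, B=-3.1, C=-3.6, D=-5.0, E=4.3, F=-4.9, G=-2.9
Best worst-case = 4.3 → E.

E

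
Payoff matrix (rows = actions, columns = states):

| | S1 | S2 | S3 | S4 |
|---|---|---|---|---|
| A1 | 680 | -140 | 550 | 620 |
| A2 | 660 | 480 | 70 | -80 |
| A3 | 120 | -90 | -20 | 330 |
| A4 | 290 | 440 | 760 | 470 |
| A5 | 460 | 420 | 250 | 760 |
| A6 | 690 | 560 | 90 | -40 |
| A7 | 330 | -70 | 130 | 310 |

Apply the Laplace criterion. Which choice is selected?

Row averages: A1=427.5, A2=282.5, A3=85, A4=490, A5=472.5, A6=325, A7=175
Highest average = 490 → A4.

A4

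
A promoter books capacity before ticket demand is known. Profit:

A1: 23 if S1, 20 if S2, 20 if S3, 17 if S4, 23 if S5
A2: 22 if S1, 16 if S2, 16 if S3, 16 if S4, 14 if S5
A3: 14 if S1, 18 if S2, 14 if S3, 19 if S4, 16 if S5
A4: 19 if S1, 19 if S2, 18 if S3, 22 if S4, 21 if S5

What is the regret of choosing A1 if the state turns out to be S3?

Best payoff under S3 is 20.
Regret = 20 − 20 = 0.

0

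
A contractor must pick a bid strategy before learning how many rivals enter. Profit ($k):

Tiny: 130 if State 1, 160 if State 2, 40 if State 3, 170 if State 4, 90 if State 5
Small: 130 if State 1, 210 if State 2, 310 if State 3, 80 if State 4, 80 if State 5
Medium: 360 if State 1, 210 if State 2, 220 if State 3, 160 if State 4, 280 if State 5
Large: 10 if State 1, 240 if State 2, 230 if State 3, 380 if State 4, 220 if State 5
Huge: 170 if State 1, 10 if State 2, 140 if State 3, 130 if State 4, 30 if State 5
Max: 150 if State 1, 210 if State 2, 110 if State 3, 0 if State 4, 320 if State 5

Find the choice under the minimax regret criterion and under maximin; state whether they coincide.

Column bests: State 1=360, State 2=240, State 3=310, State 4=380, State 5=320.
Tiny regrets: 230, 80, 270, 210, 230 → max 270
Small regrets: 230, 30, 0, 300, 240 → max 300
Medium regrets: 0, 30, 90, 220, 40 → max 220
Large regrets: 350, 0, 80, 0, 100 → max 350
Huge regrets: 190, 230, 170, 250, 290 → max 290
Max regrets: 210, 30, 200, 380, 0 → max 380
Smallest max regret = 220 → Medium.
Row minima: Tiny=40, Small=80, Medium=160, Large=10, Huge=10, Max=0
Best worst-case = 160 → Medium.

minimax regret → Medium; maximin → Medium (agree)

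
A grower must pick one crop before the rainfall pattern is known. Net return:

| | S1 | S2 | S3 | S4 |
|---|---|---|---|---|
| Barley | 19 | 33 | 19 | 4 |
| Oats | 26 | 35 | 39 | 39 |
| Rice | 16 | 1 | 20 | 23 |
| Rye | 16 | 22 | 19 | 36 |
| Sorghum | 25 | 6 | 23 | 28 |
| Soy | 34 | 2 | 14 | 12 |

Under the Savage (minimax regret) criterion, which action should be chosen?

Column bests: S1=34, S2=35, S3=39, S4=39.
Barley regrets: 15, 2, 20, 35 → max 35
Oats regrets: 8, 0, 0, 0 → max 8
Rice regrets: 18, 34, 19, 16 → max 34
Rye regrets: 18, 13, 20, 3 → max 20
Sorghum regrets: 9, 29, 16, 11 → max 29
Soy regrets: 0, 33, 25, 27 → max 33
Smallest max regret = 8 → Oats.

Oats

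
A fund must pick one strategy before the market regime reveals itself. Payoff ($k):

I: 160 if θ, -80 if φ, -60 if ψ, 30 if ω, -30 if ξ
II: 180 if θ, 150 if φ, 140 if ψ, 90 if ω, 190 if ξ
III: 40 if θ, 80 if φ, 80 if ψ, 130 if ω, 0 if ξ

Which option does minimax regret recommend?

Column bests: θ=180, φ=150, ψ=140, ω=130, ξ=190.
I regrets: 20, 230, 200, 100, 220 → max 230
II regrets: 0, 0, 0, 40, 0 → max 40
III regrets: 140, 70, 60, 0, 190 → max 190
Smallest max regret = 40 → II.

II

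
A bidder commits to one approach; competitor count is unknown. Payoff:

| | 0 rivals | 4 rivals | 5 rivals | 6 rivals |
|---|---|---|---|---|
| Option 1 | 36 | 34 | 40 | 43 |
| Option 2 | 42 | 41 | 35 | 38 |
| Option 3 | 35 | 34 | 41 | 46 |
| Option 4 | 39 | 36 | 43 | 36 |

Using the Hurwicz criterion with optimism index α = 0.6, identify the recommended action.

Option 1: 0.6·43 + 0.4·34 = 39.4
Option 2: 0.6·42 + 0.4·35 = 39.2
Option 3: 0.6·46 + 0.4·34 = 41.2
Option 4: 0.6·43 + 0.4·36 = 40.2
Highest Hurwicz score = 41.2 → Option 3.

Option 3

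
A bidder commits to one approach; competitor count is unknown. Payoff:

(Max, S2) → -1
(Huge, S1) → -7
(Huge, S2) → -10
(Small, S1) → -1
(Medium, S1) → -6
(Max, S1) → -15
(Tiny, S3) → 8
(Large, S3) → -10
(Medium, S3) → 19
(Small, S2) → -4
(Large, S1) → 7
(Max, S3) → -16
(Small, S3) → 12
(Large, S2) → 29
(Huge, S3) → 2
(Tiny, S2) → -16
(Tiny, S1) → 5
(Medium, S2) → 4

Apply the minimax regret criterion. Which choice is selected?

Medium

Column bests: S1=7, S2=29, S3=19.
Tiny regrets: 2, 45, 11 → max 45
Small regrets: 8, 33, 7 → max 33
Medium regrets: 13, 25, 0 → max 25
Large regrets: 0, 0, 29 → max 29
Huge regrets: 14, 39, 17 → max 39
Max regrets: 22, 30, 35 → max 35
Smallest max regret = 25 → Medium.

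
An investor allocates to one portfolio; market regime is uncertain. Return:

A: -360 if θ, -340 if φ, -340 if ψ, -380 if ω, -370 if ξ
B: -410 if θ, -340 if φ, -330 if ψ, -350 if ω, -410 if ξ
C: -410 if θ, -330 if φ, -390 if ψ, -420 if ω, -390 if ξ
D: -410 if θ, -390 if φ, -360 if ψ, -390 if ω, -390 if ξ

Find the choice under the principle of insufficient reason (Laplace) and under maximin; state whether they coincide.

laplace → A; maximin → A (agree)

Row averages: A=-358, B=-368, C=-388, D=-388
Highest average = -358 → A.
Row minima: A=-380, B=-410, C=-420, D=-410
Best worst-case = -380 → A.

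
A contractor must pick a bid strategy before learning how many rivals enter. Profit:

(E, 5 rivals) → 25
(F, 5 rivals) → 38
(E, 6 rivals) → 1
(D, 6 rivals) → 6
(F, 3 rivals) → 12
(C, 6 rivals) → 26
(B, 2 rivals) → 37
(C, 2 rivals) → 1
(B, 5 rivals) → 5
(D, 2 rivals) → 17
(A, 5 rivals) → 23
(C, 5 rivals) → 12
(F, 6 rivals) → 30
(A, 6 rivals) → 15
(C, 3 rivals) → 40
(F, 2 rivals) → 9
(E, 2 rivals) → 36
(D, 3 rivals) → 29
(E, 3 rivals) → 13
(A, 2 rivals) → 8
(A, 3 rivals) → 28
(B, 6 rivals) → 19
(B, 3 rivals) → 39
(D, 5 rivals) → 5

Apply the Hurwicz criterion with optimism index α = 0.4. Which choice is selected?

F

A: 0.4·28 + 0.6·8 = 16
B: 0.4·39 + 0.6·5 = 18.6
C: 0.4·40 + 0.6·1 = 16.6
D: 0.4·29 + 0.6·5 = 14.6
E: 0.4·36 + 0.6·1 = 15
F: 0.4·38 + 0.6·9 = 20.6
Highest Hurwicz score = 20.6 → F.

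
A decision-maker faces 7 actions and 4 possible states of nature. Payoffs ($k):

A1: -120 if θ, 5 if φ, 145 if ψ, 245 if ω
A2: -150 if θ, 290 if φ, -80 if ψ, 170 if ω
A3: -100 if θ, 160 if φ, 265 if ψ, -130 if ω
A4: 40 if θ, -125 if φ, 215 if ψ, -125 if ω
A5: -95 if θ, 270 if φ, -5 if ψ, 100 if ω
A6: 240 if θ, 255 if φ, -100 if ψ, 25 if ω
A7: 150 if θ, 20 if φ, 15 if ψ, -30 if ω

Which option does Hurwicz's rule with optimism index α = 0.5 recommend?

A1: 0.5·245 + 0.5·(-120) = 62.5
A2: 0.5·290 + 0.5·(-150) = 70
A3: 0.5·265 + 0.5·(-130) = 67.5
A4: 0.5·215 + 0.5·(-125) = 45
A5: 0.5·270 + 0.5·(-95) = 87.5
A6: 0.5·255 + 0.5·(-100) = 77.5
A7: 0.5·150 + 0.5·(-30) = 60
Highest Hurwicz score = 87.5 → A5.

A5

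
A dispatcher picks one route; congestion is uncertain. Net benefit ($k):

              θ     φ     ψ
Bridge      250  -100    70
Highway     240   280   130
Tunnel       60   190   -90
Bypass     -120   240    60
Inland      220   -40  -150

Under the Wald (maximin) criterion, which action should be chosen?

Highway

Row minima: Bridge=-100, Highway=130, Tunnel=-90, Bypass=-120, Inland=-150
Best worst-case = 130 → Highway.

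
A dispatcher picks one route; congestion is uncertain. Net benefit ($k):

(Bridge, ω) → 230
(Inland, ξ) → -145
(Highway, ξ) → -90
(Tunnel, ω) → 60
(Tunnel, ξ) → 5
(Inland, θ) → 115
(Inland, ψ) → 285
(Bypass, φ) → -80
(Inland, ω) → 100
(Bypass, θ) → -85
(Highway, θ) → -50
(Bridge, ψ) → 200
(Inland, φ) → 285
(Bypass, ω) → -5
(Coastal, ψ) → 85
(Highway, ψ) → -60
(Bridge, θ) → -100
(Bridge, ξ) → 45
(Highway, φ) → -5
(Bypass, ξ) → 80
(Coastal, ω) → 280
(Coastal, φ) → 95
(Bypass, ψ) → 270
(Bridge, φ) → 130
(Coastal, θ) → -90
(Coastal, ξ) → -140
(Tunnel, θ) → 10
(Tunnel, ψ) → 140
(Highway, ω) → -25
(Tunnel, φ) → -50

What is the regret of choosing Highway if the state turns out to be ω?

305

Best payoff under ω is 280.
Regret = 280 − (-25) = 305.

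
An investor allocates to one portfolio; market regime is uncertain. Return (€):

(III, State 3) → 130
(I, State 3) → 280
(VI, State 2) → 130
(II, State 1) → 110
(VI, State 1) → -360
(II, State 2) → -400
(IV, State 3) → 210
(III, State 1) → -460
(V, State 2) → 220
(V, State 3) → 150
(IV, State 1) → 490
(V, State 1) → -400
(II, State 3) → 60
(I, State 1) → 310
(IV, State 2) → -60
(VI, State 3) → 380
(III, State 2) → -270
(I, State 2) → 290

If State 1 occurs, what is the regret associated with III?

950

Best payoff under State 1 is 490.
Regret = 490 − (-460) = 950.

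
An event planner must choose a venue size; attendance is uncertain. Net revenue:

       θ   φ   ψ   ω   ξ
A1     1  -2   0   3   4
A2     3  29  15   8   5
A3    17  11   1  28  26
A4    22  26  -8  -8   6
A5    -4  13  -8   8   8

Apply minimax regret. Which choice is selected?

Column bests: θ=22, φ=29, ψ=15, ω=28, ξ=26.
A1 regrets: 21, 31, 15, 25, 22 → max 31
A2 regrets: 19, 0, 0, 20, 21 → max 21
A3 regrets: 5, 18, 14, 0, 0 → max 18
A4 regrets: 0, 3, 23, 36, 20 → max 36
A5 regrets: 26, 16, 23, 20, 18 → max 26
Smallest max regret = 18 → A3.

A3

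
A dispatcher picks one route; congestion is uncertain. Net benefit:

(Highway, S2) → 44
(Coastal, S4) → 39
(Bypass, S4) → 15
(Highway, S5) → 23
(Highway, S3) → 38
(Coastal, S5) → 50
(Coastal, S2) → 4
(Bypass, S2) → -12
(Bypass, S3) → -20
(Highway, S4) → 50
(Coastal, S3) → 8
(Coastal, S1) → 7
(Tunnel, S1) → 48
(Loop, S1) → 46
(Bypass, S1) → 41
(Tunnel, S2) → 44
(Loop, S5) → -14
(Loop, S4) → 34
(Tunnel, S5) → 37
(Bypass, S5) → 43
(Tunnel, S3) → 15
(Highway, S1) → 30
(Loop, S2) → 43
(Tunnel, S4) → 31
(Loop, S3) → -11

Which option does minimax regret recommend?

Column bests: S1=48, S2=44, S3=38, S4=50, S5=50.
Loop regrets: 2, 1, 49, 16, 64 → max 64
Bypass regrets: 7, 56, 58, 35, 7 → max 58
Coastal regrets: 41, 40, 30, 11, 0 → max 41
Tunnel regrets: 0, 0, 23, 19, 13 → max 23
Highway regrets: 18, 0, 0, 0, 27 → max 27
Smallest max regret = 23 → Tunnel.

Tunnel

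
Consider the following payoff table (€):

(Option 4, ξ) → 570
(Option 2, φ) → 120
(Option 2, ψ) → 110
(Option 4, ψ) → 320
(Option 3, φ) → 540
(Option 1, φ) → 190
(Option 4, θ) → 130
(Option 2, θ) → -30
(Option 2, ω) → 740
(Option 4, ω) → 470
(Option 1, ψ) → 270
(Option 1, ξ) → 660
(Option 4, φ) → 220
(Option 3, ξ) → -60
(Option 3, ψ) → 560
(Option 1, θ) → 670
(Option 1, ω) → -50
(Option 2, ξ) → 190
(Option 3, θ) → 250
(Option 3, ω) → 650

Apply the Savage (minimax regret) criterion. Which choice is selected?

Option 4

Column bests: θ=670, φ=540, ψ=560, ω=740, ξ=660.
Option 1 regrets: 0, 350, 290, 790, 0 → max 790
Option 2 regrets: 700, 420, 450, 0, 470 → max 700
Option 3 regrets: 420, 0, 0, 90, 720 → max 720
Option 4 regrets: 540, 320, 240, 270, 90 → max 540
Smallest max regret = 540 → Option 4.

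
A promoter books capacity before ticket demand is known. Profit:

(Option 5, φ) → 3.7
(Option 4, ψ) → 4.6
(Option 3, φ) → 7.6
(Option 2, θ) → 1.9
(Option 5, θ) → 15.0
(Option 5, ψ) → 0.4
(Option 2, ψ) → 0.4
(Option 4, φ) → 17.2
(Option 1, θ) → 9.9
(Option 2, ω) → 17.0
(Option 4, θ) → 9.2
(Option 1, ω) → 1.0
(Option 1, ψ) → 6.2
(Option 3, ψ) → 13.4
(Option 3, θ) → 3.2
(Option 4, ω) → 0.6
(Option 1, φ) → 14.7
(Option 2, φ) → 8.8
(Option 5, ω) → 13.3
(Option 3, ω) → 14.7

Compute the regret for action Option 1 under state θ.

5.1

Best payoff under θ is 15.0.
Regret = 15.0 − 9.9 = 5.1.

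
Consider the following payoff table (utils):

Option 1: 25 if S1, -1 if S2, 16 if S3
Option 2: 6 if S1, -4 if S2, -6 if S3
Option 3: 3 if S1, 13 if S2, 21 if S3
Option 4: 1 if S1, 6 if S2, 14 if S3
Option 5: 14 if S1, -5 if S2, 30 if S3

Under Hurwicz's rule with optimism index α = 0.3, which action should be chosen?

Option 3

Option 1: 0.3·25 + 0.7·(-1) = 6.8
Option 2: 0.3·6 + 0.7·(-6) = -2.4
Option 3: 0.3·21 + 0.7·3 = 8.4
Option 4: 0.3·14 + 0.7·1 = 4.9
Option 5: 0.3·30 + 0.7·(-5) = 5.5
Highest Hurwicz score = 8.4 → Option 3.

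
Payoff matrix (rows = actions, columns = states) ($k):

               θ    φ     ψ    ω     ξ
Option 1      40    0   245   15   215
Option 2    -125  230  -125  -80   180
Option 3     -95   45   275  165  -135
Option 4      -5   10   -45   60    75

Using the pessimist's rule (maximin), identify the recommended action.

Row minima: Option 1=0, Option 2=-125, Option 3=-135, Option 4=-45
Best worst-case = 0 → Option 1.

Option 1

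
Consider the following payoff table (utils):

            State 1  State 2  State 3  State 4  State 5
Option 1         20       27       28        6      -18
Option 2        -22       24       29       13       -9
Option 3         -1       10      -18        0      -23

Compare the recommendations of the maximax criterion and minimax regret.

Row maxima: Option 1=28, Option 2=29, Option 3=10
Best best-case = 29 → Option 2.
Column bests: State 1=20, State 2=27, State 3=29, State 4=13, State 5=-9.
Option 1 regrets: 0, 0, 1, 7, 9 → max 9
Option 2 regrets: 42, 3, 0, 0, 0 → max 42
Option 3 regrets: 21, 17, 47, 13, 14 → max 47
Smallest max regret = 9 → Option 1.

maximax → Option 2; minimax regret → Option 1 (disagree)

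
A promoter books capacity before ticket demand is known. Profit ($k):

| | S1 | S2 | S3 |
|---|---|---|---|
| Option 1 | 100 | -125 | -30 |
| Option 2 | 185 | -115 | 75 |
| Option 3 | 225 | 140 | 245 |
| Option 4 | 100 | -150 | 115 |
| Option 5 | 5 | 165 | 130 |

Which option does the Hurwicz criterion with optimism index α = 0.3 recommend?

Option 3

Option 1: 0.3·100 + 0.7·(-125) = -57.5
Option 2: 0.3·185 + 0.7·(-115) = -25
Option 3: 0.3·245 + 0.7·140 = 171.5
Option 4: 0.3·115 + 0.7·(-150) = -70.5
Option 5: 0.3·165 + 0.7·5 = 53
Highest Hurwicz score = 171.5 → Option 3.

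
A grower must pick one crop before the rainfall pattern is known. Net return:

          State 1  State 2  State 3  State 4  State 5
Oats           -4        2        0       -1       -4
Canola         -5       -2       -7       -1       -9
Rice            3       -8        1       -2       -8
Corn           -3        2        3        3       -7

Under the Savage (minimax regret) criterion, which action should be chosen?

Corn

Column bests: State 1=3, State 2=2, State 3=3, State 4=3, State 5=-4.
Oats regrets: 7, 0, 3, 4, 0 → max 7
Canola regrets: 8, 4, 10, 4, 5 → max 10
Rice regrets: 0, 10, 2, 5, 4 → max 10
Corn regrets: 6, 0, 0, 0, 3 → max 6
Smallest max regret = 6 → Corn.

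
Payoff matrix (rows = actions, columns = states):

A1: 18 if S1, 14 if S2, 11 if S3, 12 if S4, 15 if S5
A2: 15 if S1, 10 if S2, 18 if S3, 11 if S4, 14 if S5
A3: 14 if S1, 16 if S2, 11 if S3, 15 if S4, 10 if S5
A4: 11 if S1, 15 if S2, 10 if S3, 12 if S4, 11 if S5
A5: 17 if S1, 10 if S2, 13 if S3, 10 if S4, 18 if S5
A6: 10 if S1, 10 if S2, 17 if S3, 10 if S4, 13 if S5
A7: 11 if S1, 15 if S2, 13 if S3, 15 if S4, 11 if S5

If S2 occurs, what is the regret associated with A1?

2

Best payoff under S2 is 16.
Regret = 16 − 14 = 2.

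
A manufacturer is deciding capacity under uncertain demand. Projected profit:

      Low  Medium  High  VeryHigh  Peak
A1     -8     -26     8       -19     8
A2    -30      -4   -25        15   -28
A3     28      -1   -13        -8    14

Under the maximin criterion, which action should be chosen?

A3

Row minima: A1=-26, A2=-30, A3=-13
Best worst-case = -13 → A3.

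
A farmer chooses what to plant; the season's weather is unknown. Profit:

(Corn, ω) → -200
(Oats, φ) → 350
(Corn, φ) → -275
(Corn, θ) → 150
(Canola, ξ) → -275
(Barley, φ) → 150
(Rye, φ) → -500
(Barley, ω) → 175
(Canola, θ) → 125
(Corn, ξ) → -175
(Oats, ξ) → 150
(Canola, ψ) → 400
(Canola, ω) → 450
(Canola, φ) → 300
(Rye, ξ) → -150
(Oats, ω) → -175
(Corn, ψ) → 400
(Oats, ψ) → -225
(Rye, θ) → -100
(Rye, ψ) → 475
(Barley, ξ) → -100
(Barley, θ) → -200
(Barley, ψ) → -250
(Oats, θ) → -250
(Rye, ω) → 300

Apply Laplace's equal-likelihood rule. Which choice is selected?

Canola

Row averages: Canola=200, Corn=-20, Oats=-30, Rye=5, Barley=-45
Highest average = 200 → Canola.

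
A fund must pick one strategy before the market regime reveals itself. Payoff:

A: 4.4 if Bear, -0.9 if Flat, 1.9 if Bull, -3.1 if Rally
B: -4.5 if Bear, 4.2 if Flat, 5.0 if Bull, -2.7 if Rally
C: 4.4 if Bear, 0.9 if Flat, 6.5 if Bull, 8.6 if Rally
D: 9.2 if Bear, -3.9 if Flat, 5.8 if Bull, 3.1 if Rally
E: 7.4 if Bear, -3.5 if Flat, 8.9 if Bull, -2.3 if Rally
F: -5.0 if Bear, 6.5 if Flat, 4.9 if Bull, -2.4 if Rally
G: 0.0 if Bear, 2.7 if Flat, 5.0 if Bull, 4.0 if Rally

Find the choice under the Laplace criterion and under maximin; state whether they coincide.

Row averages: A=0.575, B=0.5, C=5.1, D=3.55, E=2.625, F=1, G=2.925
Highest average = 5.1 → C.
Row minima: A=-3.1, B=-4.5, C=0.9, D=-3.9, E=-3.5, F=-5.0, G=0.0
Best worst-case = 0.9 → C.

laplace → C; maximin → C (agree)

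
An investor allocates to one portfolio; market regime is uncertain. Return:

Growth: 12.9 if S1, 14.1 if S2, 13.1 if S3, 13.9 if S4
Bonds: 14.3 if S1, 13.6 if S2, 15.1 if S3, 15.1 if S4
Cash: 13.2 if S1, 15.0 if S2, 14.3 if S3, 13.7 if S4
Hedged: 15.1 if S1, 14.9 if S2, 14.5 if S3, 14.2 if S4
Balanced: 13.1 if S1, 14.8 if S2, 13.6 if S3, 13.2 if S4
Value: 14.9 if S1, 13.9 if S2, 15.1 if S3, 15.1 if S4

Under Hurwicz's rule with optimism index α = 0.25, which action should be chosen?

Growth: 0.25·14.1 + 0.75·12.9 = 13.2
Bonds: 0.25·15.1 + 0.75·13.6 = 13.975
Cash: 0.25·15.0 + 0.75·13.2 = 13.65
Hedged: 0.25·15.1 + 0.75·14.2 = 14.425
Balanced: 0.25·14.8 + 0.75·13.1 = 13.525
Value: 0.25·15.1 + 0.75·13.9 = 14.2
Highest Hurwicz score = 14.425 → Hedged.

Hedged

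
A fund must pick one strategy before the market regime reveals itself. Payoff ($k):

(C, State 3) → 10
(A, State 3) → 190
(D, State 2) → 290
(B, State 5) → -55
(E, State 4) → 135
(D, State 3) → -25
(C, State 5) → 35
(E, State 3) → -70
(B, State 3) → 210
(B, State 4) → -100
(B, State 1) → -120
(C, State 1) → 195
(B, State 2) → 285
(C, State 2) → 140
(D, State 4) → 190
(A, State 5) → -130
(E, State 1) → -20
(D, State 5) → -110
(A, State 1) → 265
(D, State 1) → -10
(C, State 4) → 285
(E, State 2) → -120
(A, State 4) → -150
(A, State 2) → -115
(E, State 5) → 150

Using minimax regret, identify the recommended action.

Column bests: State 1=265, State 2=290, State 3=210, State 4=285, State 5=150.
A regrets: 0, 405, 20, 435, 280 → max 435
B regrets: 385, 5, 0, 385, 205 → max 385
C regrets: 70, 150, 200, 0, 115 → max 200
D regrets: 275, 0, 235, 95, 260 → max 275
E regrets: 285, 410, 280, 150, 0 → max 410
Smallest max regret = 200 → C.

C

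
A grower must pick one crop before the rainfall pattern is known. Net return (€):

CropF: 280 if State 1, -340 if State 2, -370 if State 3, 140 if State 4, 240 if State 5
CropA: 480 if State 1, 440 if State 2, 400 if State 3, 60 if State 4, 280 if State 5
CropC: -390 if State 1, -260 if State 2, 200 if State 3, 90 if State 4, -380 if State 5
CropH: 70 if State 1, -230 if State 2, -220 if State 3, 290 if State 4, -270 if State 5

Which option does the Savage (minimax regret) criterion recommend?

CropA

Column bests: State 1=480, State 2=440, State 3=400, State 4=290, State 5=280.
CropF regrets: 200, 780, 770, 150, 40 → max 780
CropA regrets: 0, 0, 0, 230, 0 → max 230
CropC regrets: 870, 700, 200, 200, 660 → max 870
CropH regrets: 410, 670, 620, 0, 550 → max 670
Smallest max regret = 230 → CropA.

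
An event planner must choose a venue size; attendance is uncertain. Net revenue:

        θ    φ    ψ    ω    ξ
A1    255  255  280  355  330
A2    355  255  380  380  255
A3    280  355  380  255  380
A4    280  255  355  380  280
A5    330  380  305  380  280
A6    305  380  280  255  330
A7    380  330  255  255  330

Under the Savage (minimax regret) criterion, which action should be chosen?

A5

Column bests: θ=380, φ=380, ψ=380, ω=380, ξ=380.
A1 regrets: 125, 125, 100, 25, 50 → max 125
A2 regrets: 25, 125, 0, 0, 125 → max 125
A3 regrets: 100, 25, 0, 125, 0 → max 125
A4 regrets: 100, 125, 25, 0, 100 → max 125
A5 regrets: 50, 0, 75, 0, 100 → max 100
A6 regrets: 75, 0, 100, 125, 50 → max 125
A7 regrets: 0, 50, 125, 125, 50 → max 125
Smallest max regret = 100 → A5.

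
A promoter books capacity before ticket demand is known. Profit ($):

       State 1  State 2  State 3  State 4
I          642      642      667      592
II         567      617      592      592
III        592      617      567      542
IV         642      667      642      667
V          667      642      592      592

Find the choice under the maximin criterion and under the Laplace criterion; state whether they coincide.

maximin → IV; laplace → IV (agree)

Row minima: I=592, II=567, III=542, IV=642, V=592
Best worst-case = 642 → IV.
Row averages: I=635.75, II=592, III=579.5, IV=654.5, V=623.25
Highest average = 654.5 → IV.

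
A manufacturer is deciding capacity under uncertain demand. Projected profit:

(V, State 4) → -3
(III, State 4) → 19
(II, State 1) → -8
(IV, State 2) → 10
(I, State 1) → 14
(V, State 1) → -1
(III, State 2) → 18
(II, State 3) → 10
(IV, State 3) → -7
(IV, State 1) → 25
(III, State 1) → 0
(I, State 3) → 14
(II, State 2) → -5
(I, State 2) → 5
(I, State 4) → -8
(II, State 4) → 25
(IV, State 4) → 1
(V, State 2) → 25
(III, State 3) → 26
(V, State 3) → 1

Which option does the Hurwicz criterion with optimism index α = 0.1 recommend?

I: 0.1·14 + 0.9·(-8) = -5.8
II: 0.1·25 + 0.9·(-8) = -4.7
III: 0.1·26 + 0.9·0 = 2.6
IV: 0.1·25 + 0.9·(-7) = -3.8
V: 0.1·25 + 0.9·(-3) = -0.2
Highest Hurwicz score = 2.6 → III.

III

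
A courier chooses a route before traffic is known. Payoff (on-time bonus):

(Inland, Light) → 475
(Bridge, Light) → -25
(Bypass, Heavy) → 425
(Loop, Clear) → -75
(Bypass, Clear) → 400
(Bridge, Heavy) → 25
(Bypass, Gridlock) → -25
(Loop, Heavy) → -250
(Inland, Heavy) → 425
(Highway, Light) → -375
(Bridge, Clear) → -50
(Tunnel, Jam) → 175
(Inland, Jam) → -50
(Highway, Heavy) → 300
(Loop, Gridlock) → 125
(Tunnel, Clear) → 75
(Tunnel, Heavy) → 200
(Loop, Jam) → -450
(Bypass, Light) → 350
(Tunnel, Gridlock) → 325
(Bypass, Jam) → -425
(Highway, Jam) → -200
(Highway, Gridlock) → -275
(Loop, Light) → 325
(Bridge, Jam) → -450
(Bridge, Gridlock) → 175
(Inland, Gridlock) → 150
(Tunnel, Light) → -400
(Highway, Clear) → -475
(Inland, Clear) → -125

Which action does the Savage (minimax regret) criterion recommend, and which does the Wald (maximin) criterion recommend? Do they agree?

Column bests: Clear=400, Light=475, Heavy=425, Jam=175, Gridlock=325.
Inland regrets: 525, 0, 0, 225, 175 → max 525
Bypass regrets: 0, 125, 0, 600, 350 → max 600
Highway regrets: 875, 850, 125, 375, 600 → max 875
Tunnel regrets: 325, 875, 225, 0, 0 → max 875
Bridge regrets: 450, 500, 400, 625, 150 → max 625
Loop regrets: 475, 150, 675, 625, 200 → max 675
Smallest max regret = 525 → Inland.
Row minima: Inland=-125, Bypass=-425, Highway=-475, Tunnel=-400, Bridge=-450, Loop=-450
Best worst-case = -125 → Inland.

minimax regret → Inland; maximin → Inland (agree)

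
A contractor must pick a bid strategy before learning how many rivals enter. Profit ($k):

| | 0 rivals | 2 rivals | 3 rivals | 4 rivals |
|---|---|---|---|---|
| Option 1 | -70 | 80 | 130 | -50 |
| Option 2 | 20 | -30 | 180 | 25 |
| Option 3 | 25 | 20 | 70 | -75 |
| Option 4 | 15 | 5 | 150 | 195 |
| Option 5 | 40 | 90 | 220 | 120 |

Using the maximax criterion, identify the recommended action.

Row maxima: Option 1=130, Option 2=180, Option 3=70, Option 4=195, Option 5=220
Best best-case = 220 → Option 5.

Option 5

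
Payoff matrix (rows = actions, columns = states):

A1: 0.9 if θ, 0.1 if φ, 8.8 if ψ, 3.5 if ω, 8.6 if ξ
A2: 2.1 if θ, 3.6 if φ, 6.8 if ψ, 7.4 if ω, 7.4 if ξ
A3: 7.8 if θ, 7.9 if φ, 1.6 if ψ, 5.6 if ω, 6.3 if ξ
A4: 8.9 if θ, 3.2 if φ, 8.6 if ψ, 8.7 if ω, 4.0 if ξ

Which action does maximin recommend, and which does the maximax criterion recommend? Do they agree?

Row minima: A1=0.1, A2=2.1, A3=1.6, A4=3.2
Best worst-case = 3.2 → A4.
Row maxima: A1=8.8, A2=7.4, A3=7.9, A4=8.9
Best best-case = 8.9 → A4.

maximin → A4; maximax → A4 (agree)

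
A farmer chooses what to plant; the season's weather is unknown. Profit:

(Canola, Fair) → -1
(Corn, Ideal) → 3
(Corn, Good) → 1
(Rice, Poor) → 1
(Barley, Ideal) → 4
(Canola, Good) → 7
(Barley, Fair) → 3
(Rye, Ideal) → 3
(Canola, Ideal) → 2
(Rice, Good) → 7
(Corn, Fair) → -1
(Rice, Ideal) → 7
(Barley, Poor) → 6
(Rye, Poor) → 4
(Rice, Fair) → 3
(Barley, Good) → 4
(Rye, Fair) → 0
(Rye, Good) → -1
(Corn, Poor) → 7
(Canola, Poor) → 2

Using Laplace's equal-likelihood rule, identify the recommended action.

Row averages: Corn=2.5, Rye=1.5, Rice=4.5, Canola=2.5, Barley=4.25
Highest average = 4.5 → Rice.

Rice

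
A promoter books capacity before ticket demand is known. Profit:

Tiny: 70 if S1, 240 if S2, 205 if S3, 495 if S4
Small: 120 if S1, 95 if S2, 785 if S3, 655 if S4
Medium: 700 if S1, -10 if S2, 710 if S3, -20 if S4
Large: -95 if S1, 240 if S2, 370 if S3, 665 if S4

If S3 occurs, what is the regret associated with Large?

Best payoff under S3 is 785.
Regret = 785 − 370 = 415.

415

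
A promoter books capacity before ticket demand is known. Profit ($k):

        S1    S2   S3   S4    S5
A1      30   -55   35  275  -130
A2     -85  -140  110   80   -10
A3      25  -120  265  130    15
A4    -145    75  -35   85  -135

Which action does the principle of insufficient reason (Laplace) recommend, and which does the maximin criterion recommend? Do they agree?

Row averages: A1=31, A2=-9, A3=63, A4=-31
Highest average = 63 → A3.
Row minima: A1=-130, A2=-140, A3=-120, A4=-145
Best worst-case = -120 → A3.

laplace → A3; maximin → A3 (agree)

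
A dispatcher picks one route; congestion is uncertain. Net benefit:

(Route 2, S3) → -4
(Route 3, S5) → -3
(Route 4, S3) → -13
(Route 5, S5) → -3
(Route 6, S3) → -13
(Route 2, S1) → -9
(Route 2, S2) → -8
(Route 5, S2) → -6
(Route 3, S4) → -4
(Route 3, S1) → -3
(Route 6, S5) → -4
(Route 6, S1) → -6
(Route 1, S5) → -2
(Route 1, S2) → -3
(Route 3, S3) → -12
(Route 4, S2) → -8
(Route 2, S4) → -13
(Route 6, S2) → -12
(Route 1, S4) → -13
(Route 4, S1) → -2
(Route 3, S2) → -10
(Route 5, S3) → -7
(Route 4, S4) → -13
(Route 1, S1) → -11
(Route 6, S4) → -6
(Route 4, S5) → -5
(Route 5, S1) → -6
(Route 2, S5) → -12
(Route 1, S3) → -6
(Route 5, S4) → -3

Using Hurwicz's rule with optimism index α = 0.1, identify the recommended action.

Route 1: 0.1·(-2) + 0.9·(-13) = -11.9
Route 2: 0.1·(-4) + 0.9·(-13) = -12.1
Route 3: 0.1·(-3) + 0.9·(-12) = -11.1
Route 4: 0.1·(-2) + 0.9·(-13) = -11.9
Route 5: 0.1·(-3) + 0.9·(-7) = -6.6
Route 6: 0.1·(-4) + 0.9·(-13) = -12.1
Highest Hurwicz score = -6.6 → Route 5.

Route 5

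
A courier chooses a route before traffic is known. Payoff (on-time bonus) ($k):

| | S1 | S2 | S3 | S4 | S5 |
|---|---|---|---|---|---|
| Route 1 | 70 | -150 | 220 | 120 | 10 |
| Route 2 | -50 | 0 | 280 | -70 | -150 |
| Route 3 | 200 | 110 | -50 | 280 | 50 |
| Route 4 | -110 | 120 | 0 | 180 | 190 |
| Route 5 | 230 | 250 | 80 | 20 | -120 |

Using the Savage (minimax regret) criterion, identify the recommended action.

Column bests: S1=230, S2=250, S3=280, S4=280, S5=190.
Route 1 regrets: 160, 400, 60, 160, 180 → max 400
Route 2 regrets: 280, 250, 0, 350, 340 → max 350
Route 3 regrets: 30, 140, 330, 0, 140 → max 330
Route 4 regrets: 340, 130, 280, 100, 0 → max 340
Route 5 regrets: 0, 0, 200, 260, 310 → max 310
Smallest max regret = 310 → Route 5.

Route 5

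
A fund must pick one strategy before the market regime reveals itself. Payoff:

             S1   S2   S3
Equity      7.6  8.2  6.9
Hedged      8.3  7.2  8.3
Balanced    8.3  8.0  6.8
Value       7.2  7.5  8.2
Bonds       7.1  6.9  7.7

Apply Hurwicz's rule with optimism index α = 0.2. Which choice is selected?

Hedged

Equity: 0.2·8.2 + 0.8·6.9 = 7.16
Hedged: 0.2·8.3 + 0.8·7.2 = 7.42
Balanced: 0.2·8.3 + 0.8·6.8 = 7.1
Value: 0.2·8.2 + 0.8·7.2 = 7.4
Bonds: 0.2·7.7 + 0.8·6.9 = 7.06
Highest Hurwicz score = 7.42 → Hedged.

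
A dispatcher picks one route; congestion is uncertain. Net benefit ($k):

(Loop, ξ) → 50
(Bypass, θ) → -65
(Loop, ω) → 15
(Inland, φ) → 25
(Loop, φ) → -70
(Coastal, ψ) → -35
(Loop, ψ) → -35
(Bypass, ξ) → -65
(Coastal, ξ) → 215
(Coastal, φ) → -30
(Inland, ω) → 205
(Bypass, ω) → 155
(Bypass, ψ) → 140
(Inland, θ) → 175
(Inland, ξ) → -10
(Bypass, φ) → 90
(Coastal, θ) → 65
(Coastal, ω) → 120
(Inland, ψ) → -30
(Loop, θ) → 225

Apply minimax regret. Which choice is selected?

Coastal

Column bests: θ=225, φ=90, ψ=140, ω=205, ξ=215.
Loop regrets: 0, 160, 175, 190, 165 → max 190
Bypass regrets: 290, 0, 0, 50, 280 → max 290
Coastal regrets: 160, 120, 175, 85, 0 → max 175
Inland regrets: 50, 65, 170, 0, 225 → max 225
Smallest max regret = 175 → Coastal.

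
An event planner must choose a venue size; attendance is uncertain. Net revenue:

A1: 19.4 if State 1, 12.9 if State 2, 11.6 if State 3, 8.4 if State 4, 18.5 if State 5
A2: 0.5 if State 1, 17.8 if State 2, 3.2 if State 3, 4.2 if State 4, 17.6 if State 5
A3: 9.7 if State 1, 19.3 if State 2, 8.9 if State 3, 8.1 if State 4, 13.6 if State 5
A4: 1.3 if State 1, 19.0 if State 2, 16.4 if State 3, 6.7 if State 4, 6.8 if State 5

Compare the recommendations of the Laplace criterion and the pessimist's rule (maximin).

Row averages: A1=14.16, A2=8.66, A3=11.92, A4=10.04
Highest average = 14.16 → A1.
Row minima: A1=8.4, A2=0.5, A3=8.1, A4=1.3
Best worst-case = 8.4 → A1.

laplace → A1; maximin → A1 (agree)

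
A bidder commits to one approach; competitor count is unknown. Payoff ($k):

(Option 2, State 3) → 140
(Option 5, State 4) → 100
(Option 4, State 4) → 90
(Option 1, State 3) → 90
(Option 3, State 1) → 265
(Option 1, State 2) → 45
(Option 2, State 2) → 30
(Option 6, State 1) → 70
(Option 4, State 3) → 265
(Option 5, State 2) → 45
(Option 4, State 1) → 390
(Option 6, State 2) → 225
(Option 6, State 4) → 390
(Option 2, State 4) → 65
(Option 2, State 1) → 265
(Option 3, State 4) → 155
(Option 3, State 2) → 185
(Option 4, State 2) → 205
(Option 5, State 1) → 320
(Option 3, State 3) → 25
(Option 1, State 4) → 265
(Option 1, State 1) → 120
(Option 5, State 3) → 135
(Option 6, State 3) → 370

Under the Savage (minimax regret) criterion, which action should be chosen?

Column bests: State 1=390, State 2=225, State 3=370, State 4=390.
Option 1 regrets: 270, 180, 280, 125 → max 280
Option 2 regrets: 125, 195, 230, 325 → max 325
Option 3 regrets: 125, 40, 345, 235 → max 345
Option 4 regrets: 0, 20, 105, 300 → max 300
Option 5 regrets: 70, 180, 235, 290 → max 290
Option 6 regrets: 320, 0, 0, 0 → max 320
Smallest max regret = 280 → Option 1.

Option 1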